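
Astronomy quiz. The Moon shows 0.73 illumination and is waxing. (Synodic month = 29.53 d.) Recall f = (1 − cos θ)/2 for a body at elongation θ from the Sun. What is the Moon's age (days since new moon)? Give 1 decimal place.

cos θ = 1 − 2f = -0.460, giving a principal value of 117.4°.
Before full moon the principal value applies: θ = 117.4°.
Age = 29.53 × 117.4°/360° ≈ 9.63 days.

9.6 days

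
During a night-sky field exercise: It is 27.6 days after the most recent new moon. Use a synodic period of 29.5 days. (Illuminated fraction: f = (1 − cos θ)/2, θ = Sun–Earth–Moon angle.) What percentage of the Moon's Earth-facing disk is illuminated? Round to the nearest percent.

4%

Phase angle: θ = 360°·(27.6 d)/(29.5 d) = 336.8°.
Illuminated fraction = (1 − cos 336.8°)/2 = (1 − 0.919)/2 ≈ 0.040, so 4%.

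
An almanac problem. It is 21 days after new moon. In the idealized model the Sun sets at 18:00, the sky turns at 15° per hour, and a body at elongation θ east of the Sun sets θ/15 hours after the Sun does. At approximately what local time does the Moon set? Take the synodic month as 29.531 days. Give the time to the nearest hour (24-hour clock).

Phase angle: θ = 360°·(21 d)/(29.531 d) = 256.0°.
Delay after the Sun = 256.0° / (15°/h) ≈ 17.07 h.
18:00 + 17.07 h ≈ 11:04 → 11:00 to the nearest hour.

11:00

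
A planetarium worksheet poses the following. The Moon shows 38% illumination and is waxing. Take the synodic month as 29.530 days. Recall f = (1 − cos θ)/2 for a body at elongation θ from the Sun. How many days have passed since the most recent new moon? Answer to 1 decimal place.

cos θ = 1 − 2f = 0.240, giving a principal value of 76.1°.
The Moon is waxing (0°–180°), so θ = 76.1° directly.
At 360°/29.530 d per day, 76.1° corresponds to 6.24 days.

6.2 days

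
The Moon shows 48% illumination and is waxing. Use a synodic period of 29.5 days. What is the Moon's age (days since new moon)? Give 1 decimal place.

From f = (1 − cos θ)/2: cos θ = 1 − 2×0.48 = 0.040; arccos → 87.7°.
The Moon is waxing (0°–180°), so θ = 87.7° directly.
Age = 29.5 × 87.7°/360° ≈ 7.19 days.

7.2 days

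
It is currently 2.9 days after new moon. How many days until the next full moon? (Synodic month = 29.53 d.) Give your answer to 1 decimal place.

Full moon occurs at elongation 180°, i.e. at age 29.53 × 180/360 = 14.765 d.
That is 14.765 − 2.9 = 11.865 days ahead.

11.9 days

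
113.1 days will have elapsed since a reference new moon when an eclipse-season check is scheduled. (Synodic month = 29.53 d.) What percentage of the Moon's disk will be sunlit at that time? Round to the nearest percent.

113.1 d spans 3 complete synodic months (3 × 29.53 = 88.59 d) plus 24.51 d.
The Moon has covered 24.51/29.53 of its cycle, so θ ≈ 360° × 24.51/29.53 = 298.8°.
With cos θ = 0.482, the lit fraction is (1 − 0.482)/2 ≈ 0.259, so 26%.

26%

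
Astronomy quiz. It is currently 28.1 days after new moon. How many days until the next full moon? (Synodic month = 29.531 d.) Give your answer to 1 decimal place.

16.2 days

Full moon is 0.5 of the way through the cycle: age 0.5 × 29.531 = 14.765 d.
Already past this cycle's full moon; the next is at 14.765 + 29.531 = 44.296 d, so 44.296 − 28.1 = 16.196 days.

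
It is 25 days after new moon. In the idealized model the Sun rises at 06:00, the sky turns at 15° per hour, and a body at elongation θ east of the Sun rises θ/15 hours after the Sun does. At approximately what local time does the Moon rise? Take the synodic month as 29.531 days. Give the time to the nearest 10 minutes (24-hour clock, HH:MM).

The Moon has covered 25/29.531 of its cycle, so θ ≈ 360° × 25/29.531 = 304.8°.
The Moon trails the Sun by θ/15 = 304.8/15 ≈ 20.32 hours.
06:00 + 20.318 h ≈ 02:19 → 02:20 to the nearest ten minutes.

02:20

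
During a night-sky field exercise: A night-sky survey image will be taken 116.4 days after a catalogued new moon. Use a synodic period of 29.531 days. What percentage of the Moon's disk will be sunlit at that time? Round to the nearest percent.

116.4/29.531 = 3.942 lunations, so 3 complete cycles and 27.81 d into the next.
Elongation θ = 360° × 27.81/29.531 ≈ 339.0°.
With cos θ = 0.933, the lit fraction is (1 − 0.933)/2 ≈ 0.033, so 3%.

3%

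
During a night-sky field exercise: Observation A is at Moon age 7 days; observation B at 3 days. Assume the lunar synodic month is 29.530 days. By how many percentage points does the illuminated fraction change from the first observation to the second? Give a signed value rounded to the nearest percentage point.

-36 percentage points

θ₁ = 360° × 7/29.530 = 85.3°, f₁ = (1 − cos θ₁)/2 = 0.459.
θ₂ = 360° × 3/29.530 = 36.6°, f₂ = (1 − cos θ₂)/2 = 0.098.
Change = f₂ − f₁ = -0.361 → -36 percentage points.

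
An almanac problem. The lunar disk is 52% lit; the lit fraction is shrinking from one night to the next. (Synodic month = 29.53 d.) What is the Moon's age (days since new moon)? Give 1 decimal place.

22.0 days

cos θ = 1 − 2f = -0.040, giving a principal value of 92.3°.
A waning Moon lies in 180°–360°, so θ = 360° − 92.3° = 267.7°.
At 360°/29.53 d per day, 267.7° corresponds to 21.96 days.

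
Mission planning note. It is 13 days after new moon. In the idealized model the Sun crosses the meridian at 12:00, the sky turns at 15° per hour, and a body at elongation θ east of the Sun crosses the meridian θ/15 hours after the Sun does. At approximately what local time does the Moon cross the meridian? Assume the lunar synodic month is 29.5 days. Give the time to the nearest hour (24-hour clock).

The Moon has covered 13/29.5 of its cycle, so θ ≈ 360° × 13/29.5 = 158.6°.
The Moon trails the Sun by θ/15 = 158.6/15 ≈ 10.58 hours.
12:00 + 10.58 h ≈ 22:35 → 23:00 to the nearest hour.

23:00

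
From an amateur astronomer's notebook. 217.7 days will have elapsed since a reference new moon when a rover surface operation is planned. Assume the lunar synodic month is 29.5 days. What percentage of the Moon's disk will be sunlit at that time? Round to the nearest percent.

Reduce mod P: 217.7 − 7×29.5 = 11.20 d into the current lunation.
Elongation θ = 360° × 11.20/29.5 ≈ 136.7°.
Illuminated fraction = (1 − cos 136.7°)/2 = (1 − (-0.728))/2 ≈ 0.864, so 86%.

86%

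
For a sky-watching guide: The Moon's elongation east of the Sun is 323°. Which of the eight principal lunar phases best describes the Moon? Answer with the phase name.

323° lies in the waning crescent sector of the 8-phase cycle.

waning crescent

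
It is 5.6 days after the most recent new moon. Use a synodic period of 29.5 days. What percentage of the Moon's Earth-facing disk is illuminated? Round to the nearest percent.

32%

The Moon has covered 5.6/29.5 of its cycle, so θ ≈ 360° × 5.6/29.5 = 68.3°.
Illuminated fraction = (1 − cos 68.3°)/2 = (1 − 0.369)/2 ≈ 0.315, so 32%.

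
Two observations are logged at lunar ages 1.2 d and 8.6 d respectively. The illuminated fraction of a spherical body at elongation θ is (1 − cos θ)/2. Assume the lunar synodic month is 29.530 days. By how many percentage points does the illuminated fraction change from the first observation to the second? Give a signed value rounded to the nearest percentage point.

+61 percentage points

θ₁ = 360° × 1.2/29.530 = 14.6°, f₁ = (1 − cos θ₁)/2 = 0.016.
θ₂ = 360° × 8.6/29.530 = 104.8°, f₂ = (1 − cos θ₂)/2 = 0.628.
Change = f₂ − f₁ = +0.612 → +61 percentage points.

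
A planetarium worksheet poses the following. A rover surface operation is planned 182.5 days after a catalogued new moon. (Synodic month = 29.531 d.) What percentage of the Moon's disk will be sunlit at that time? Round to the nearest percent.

29%

182.5 d spans 6 complete synodic months (6 × 29.531 = 177.19 d) plus 5.31 d.
Phase angle: θ = 360°·(5.31 d)/(29.531 d) = 64.8°.
With cos θ = 0.426, the lit fraction is (1 − 0.426)/2 ≈ 0.287, so 29%.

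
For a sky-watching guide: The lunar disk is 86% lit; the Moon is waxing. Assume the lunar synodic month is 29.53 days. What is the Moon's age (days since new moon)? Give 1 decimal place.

11.2 days

Invert f = (1 − cos θ)/2 to get cos θ = 1 − 2(0.86) = -0.720, hence θ₀ = arccos -0.720 = 136.1°.
Before full moon the principal value applies: θ = 136.1°.
Age = 29.53 × 136.1°/360° ≈ 11.16 days.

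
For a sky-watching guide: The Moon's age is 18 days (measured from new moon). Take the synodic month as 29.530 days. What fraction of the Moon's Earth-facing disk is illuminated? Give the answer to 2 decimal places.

0.89

Elongation θ = 360° × 18/29.530 ≈ 219.4°.
With cos θ = (-0.772), the lit fraction is (1 − (-0.772))/2 ≈ 0.886.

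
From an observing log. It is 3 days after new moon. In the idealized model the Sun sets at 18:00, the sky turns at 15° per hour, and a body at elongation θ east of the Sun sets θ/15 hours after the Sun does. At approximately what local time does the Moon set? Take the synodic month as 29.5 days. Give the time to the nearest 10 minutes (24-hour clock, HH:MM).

20:30

Phase angle: θ = 360°·(3 d)/(29.5 d) = 36.6°.
At 15° of sky rotation per hour, 36.6° corresponds to a 2.44 h lag.
18:00 + 2.441 h ≈ 20:26 → 20:30 to the nearest ten minutes.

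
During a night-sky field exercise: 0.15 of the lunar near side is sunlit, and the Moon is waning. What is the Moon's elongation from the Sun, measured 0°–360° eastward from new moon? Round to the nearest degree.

Invert f = (1 − cos θ)/2 to get cos θ = 1 − 2(0.15) = 0.700, hence θ₀ = arccos 0.700 = 45.6°.
Waning ⇒ past full, so θ = 360° − 45.6° = 314.4°.

314°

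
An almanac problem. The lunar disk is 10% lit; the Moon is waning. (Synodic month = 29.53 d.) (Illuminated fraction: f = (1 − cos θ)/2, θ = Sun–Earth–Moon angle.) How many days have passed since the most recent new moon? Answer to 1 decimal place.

26.5 days

Invert f = (1 − cos θ)/2 to get cos θ = 1 − 2(0.10) = 0.800, hence θ₀ = arccos 0.800 = 36.9°.
Since the Moon is past full (waning), take the reflex angle: θ = 360° − 36.9° = 323.1°.
At 360°/29.53 d per day, 323.1° corresponds to 26.51 days.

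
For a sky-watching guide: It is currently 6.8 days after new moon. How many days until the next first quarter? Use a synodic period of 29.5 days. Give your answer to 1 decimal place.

First quarter occurs at elongation 90°, i.e. at age 29.5 × 90/360 = 7.375 d.
That is 7.375 − 6.8 = 0.575 days ahead.

0.6 days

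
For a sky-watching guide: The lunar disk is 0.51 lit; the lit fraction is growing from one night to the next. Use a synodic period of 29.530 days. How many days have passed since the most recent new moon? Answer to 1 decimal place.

7.5 days

Invert f = (1 − cos θ)/2 to get cos θ = 1 − 2(0.51) = -0.020, hence θ₀ = arccos -0.020 = 91.1°.
The Moon is waxing (0°–180°), so θ = 91.1° directly.
That fraction of the synodic month is 91.1/360 × 29.530 d ≈ 7.48 d.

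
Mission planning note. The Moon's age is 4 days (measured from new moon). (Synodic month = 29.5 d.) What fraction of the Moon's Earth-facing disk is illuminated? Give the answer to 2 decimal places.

0.17

The Moon has covered 4/29.5 of its cycle, so θ ≈ 360° × 4/29.5 = 48.8°.
cos 48.8° = 0.659, so f = (1 − 0.659)/2 = 0.171.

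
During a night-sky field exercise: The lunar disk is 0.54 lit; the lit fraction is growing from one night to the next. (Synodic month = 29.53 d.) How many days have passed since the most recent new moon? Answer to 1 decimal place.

7.8 days

Invert f = (1 − cos θ)/2 to get cos θ = 1 − 2(0.54) = -0.080, hence θ₀ = arccos -0.080 = 94.6°.
The Moon is waxing (0°–180°), so θ = 94.6° directly.
That fraction of the synodic month is 94.6/360 × 29.53 d ≈ 7.76 d.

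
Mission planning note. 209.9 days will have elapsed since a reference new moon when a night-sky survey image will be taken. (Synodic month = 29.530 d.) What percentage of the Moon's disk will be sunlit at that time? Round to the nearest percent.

209.9 d spans 7 complete synodic months (7 × 29.530 = 206.71 d) plus 3.19 d.
Elongation θ = 360° × 3.19/29.530 ≈ 38.9°.
cos 38.9° = 0.778, so f = (1 − 0.778)/2 = 0.111, so 11%.

11%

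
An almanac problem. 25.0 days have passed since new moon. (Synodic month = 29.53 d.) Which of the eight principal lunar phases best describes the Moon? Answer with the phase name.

At 25.0/29.53 of the cycle, θ ≈ 305° — the waning crescent range.

waning crescent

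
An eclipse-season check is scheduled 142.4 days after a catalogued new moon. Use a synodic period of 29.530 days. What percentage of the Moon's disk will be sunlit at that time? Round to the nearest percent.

Reduce mod P: 142.4 − 4×29.530 = 24.28 d into the current lunation.
The Moon has covered 24.28/29.530 of its cycle, so θ ≈ 360° × 24.28/29.530 = 296.0°.
cos 296.0° = 0.438, so f = (1 − 0.438)/2 = 0.281, so 28%.

28%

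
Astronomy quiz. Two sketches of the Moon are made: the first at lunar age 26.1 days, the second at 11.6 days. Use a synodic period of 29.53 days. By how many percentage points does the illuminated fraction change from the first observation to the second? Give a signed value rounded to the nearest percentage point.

θ₁ = 360° × 26.1/29.53 = 318.2°, f₁ = (1 − cos θ₁)/2 = 0.127.
θ₂ = 360° × 11.6/29.53 = 141.4°, f₂ = (1 − cos θ₂)/2 = 0.891.
Change = f₂ − f₁ = +0.763 → +76 percentage points.

+76 pp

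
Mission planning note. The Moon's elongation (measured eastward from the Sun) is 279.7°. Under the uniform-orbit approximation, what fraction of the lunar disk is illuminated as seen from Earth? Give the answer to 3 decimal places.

Half-versine of 279.7°: (1 − 0.168)/2 = 0.416.

0.416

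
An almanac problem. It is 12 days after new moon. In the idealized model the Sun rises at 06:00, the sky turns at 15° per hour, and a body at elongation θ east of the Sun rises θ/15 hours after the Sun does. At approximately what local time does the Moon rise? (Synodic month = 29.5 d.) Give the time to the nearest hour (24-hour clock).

Phase angle: θ = 360°·(12 d)/(29.5 d) = 146.4°.
Delay after the Sun = 146.4° / (15°/h) ≈ 9.76 h.
06:00 + 9.76 h ≈ 15:46 → 16:00 to the nearest hour.

16:00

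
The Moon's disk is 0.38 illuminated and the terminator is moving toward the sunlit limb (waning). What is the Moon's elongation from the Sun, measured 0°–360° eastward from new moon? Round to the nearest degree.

Invert f = (1 − cos θ)/2 to get cos θ = 1 − 2(0.38) = 0.240, hence θ₀ = arccos 0.240 = 76.1°.
Waning ⇒ past full, so θ = 360° − 76.1° = 283.9°.

284°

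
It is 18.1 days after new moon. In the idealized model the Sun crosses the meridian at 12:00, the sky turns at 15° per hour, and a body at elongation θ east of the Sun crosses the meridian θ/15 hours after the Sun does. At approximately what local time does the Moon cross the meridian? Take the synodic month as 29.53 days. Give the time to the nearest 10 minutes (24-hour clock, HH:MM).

02:40

Phase angle: θ = 360°·(18.1 d)/(29.53 d) = 220.7°.
Delay after the Sun = 220.7° / (15°/h) ≈ 14.71 h.
12:00 + 14.710 h ≈ 02:43 → 02:40 to the nearest ten minutes.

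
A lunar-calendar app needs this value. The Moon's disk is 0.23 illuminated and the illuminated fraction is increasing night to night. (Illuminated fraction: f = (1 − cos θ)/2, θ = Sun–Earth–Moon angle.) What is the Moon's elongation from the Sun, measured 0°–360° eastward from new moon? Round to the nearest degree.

57°

cos θ = 1 − 2f = 0.540, giving a principal value of 57.3°.
Before full moon the principal value applies: θ = 57.3°.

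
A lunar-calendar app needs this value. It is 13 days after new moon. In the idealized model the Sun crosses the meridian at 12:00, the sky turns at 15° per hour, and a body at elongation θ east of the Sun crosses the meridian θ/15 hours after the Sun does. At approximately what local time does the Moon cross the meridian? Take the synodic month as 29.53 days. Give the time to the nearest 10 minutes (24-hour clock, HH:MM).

22:30

Phase angle: θ = 360°·(13 d)/(29.53 d) = 158.5°.
Delay after the Sun = 158.5° / (15°/h) ≈ 10.57 h.
12:00 + 10.566 h ≈ 22:34 → 22:30 to the nearest ten minutes.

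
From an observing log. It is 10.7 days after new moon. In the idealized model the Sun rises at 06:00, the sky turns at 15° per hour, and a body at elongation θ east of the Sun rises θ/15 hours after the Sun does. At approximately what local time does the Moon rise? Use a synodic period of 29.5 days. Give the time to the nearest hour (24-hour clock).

Phase angle: θ = 360°·(10.7 d)/(29.5 d) = 130.6°.
Delay after the Sun = 130.6° / (15°/h) ≈ 8.71 h.
06:00 + 8.71 h ≈ 14:42 → 15:00 to the nearest hour.

15:00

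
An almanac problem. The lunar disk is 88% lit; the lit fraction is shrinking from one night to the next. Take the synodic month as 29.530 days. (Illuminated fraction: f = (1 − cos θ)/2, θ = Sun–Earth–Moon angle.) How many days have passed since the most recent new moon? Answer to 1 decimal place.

From f = (1 − cos θ)/2: cos θ = 1 − 2×0.88 = -0.760; arccos → 139.5°.
Waning ⇒ past full, so θ = 360° − 139.5° = 220.5°.
That fraction of the synodic month is 220.5/360 × 29.530 d ≈ 18.09 d.

18.1 days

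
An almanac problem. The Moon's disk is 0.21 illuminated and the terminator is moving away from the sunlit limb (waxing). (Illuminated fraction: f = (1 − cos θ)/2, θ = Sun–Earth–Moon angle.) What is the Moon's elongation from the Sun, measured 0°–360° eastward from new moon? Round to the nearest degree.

Invert f = (1 − cos θ)/2 to get cos θ = 1 − 2(0.21) = 0.580, hence θ₀ = arccos 0.580 = 54.5°.
Before full moon the principal value applies: θ = 54.5°.

55°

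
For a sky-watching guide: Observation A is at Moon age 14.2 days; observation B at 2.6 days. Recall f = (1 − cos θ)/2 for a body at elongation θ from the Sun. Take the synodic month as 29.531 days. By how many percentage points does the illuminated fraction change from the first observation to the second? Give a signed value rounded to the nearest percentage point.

First observation: θ = 360°·14.2/29.531 = 173.1°, so f = 0.996.
Second observation: θ = 31.7°, f = 0.075.
Δf = 0.075 − 0.996 = -0.922, i.e. -92 pp.

-92 percentage points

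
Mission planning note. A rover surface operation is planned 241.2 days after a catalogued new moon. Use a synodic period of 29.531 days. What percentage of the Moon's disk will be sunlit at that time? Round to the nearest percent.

25%

241.2 d spans 8 complete synodic months (8 × 29.531 = 236.25 d) plus 4.95 d.
Elongation θ = 360° × 4.95/29.531 ≈ 60.4°.
With cos θ = 0.494, the lit fraction is (1 − 0.494)/2 ≈ 0.253, so 25%.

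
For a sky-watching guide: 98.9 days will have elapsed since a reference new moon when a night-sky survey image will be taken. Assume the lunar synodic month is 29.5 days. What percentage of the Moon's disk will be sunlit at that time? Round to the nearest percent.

80%

98.9 d spans 3 complete synodic months (3 × 29.5 = 88.50 d) plus 10.40 d.
The Moon has covered 10.40/29.5 of its cycle, so θ ≈ 360° × 10.40/29.5 = 126.9°.
Illuminated fraction = (1 − cos 126.9°)/2 = (1 − (-0.601))/2 ≈ 0.800, so 80%.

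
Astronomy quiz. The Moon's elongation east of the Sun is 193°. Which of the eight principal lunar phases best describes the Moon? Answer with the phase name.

full moon

The full moon sector spans roughly 158°–202°; 193° falls inside it.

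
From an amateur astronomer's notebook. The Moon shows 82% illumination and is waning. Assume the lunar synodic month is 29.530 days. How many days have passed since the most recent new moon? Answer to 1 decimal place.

Invert f = (1 − cos θ)/2 to get cos θ = 1 − 2(0.82) = -0.640, hence θ₀ = arccos -0.640 = 129.8°.
Waning ⇒ past full, so θ = 360° − 129.8° = 230.2°.
Age = 29.530 × 230.2°/360° ≈ 18.88 days.

18.9 days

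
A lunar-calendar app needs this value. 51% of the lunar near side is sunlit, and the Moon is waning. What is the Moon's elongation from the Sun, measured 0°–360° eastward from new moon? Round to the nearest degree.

cos θ = 1 − 2f = -0.020, giving a principal value of 91.1°.
Waning ⇒ past full, so θ = 360° − 91.1° = 268.9°.

269°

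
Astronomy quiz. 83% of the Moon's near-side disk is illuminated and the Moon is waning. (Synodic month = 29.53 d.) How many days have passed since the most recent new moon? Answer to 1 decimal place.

18.8 days

Invert f = (1 − cos θ)/2 to get cos θ = 1 − 2(0.83) = -0.660, hence θ₀ = arccos -0.660 = 131.3°.
Since the Moon is past full (waning), take the reflex angle: θ = 360° − 131.3° = 228.7°.
That fraction of the synodic month is 228.7/360 × 29.53 d ≈ 18.76 d.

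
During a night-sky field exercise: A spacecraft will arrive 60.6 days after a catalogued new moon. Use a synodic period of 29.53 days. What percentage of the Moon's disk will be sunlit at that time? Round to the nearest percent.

60.6 d spans 2 complete synodic months (2 × 29.53 = 59.06 d) plus 1.54 d.
Phase angle: θ = 360°·(1.54 d)/(29.53 d) = 18.8°.
Illuminated fraction = (1 − cos 18.8°)/2 = (1 − 0.947)/2 ≈ 0.027, so 3%.

3%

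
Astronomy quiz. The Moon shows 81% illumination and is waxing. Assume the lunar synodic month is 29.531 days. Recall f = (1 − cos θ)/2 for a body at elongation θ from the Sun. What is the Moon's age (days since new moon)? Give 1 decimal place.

From f = (1 − cos θ)/2: cos θ = 1 − 2×0.81 = -0.620; arccos → 128.3°.
The Moon is waxing (0°–180°), so θ = 128.3° directly.
That fraction of the synodic month is 128.3/360 × 29.531 d ≈ 10.53 d.

10.5 days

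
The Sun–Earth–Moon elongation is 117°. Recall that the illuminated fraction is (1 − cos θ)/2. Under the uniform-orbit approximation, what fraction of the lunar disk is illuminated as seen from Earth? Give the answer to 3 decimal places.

f = (1 − cos 117°)/2 = (1 − (-0.454))/2 ≈ 0.727.

0.727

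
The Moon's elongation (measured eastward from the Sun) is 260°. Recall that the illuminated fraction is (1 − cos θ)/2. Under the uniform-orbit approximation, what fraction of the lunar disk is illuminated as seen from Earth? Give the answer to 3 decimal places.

0.587

f = (1 − cos 260°)/2 = (1 − (-0.174))/2 ≈ 0.587.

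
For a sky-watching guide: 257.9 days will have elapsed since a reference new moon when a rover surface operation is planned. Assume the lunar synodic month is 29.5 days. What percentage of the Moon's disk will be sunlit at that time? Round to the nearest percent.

257.9/29.5 = 8.742 lunations, so 8 complete cycles and 21.90 d into the next.
The Moon has covered 21.90/29.5 of its cycle, so θ ≈ 360° × 21.90/29.5 = 267.3°.
With cos θ = (-0.048), the lit fraction is (1 − (-0.048))/2 ≈ 0.524, so 52%.

52%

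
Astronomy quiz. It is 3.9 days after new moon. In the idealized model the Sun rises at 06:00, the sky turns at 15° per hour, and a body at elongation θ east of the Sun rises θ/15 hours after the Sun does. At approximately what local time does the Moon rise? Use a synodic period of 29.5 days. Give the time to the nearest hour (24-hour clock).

09:00

Phase angle: θ = 360°·(3.9 d)/(29.5 d) = 47.6°.
The Moon trails the Sun by θ/15 = 47.6/15 ≈ 3.17 hours.
06:00 + 3.17 h ≈ 09:10 → 09:00 to the nearest hour.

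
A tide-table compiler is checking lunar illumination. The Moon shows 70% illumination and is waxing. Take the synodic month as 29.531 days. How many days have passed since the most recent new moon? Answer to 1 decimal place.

cos θ = 1 − 2f = -0.400, giving a principal value of 113.6°.
The Moon is waxing (0°–180°), so θ = 113.6° directly.
Age = 29.531 × 113.6°/360° ≈ 9.32 days.

9.3 days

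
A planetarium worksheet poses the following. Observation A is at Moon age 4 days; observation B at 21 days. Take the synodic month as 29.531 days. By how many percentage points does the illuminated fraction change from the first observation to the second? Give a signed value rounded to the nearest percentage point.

First observation: θ = 360°·4/29.531 = 48.8°, so f = 0.170.
Second observation: θ = 256.0°, f = 0.621.
Δf = 0.621 − 0.170 = +0.451, i.e. +45 pp.

+45 pp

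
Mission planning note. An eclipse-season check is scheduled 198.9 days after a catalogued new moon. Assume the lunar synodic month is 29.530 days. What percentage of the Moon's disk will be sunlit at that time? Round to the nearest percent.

55%

198.9/29.530 = 6.736 lunations, so 6 complete cycles and 21.72 d into the next.
Phase angle: θ = 360°·(21.72 d)/(29.530 d) = 264.8°.
Illuminated fraction = (1 − cos 264.8°)/2 = (1 − (-0.091))/2 ≈ 0.545, so 55%.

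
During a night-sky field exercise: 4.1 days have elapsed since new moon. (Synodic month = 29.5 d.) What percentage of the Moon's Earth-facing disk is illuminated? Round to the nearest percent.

18%

Elongation θ = 360° × 4.1/29.5 ≈ 50.0°.
With cos θ = 0.642, the lit fraction is (1 − 0.642)/2 ≈ 0.179, so 18%.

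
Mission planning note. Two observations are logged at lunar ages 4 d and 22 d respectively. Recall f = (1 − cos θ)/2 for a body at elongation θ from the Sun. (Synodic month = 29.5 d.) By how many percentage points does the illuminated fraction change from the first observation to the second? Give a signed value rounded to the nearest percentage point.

+34 percentage points

θ₁ = 360° × 4/29.5 = 48.8°, f₁ = (1 − cos θ₁)/2 = 0.171.
θ₂ = 360° × 22/29.5 = 268.5°, f₂ = (1 − cos θ₂)/2 = 0.513.
Change = f₂ − f₁ = +0.343 → +34 percentage points.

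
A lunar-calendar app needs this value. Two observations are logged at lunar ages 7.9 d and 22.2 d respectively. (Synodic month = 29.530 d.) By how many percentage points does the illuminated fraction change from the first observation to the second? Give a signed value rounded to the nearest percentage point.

θ₁ = 360° × 7.9/29.530 = 96.3°, f₁ = (1 − cos θ₁)/2 = 0.555.
θ₂ = 360° × 22.2/29.530 = 270.6°, f₂ = (1 − cos θ₂)/2 = 0.494.
Change = f₂ − f₁ = -0.061 → -6 percentage points.

-6 percentage points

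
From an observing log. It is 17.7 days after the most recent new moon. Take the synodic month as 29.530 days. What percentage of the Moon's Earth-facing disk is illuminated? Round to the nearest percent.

Elongation θ = 360° × 17.7/29.530 ≈ 215.8°.
Illuminated fraction = (1 − cos 215.8°)/2 = (1 − (-0.811))/2 ≈ 0.906, so 91%.

91%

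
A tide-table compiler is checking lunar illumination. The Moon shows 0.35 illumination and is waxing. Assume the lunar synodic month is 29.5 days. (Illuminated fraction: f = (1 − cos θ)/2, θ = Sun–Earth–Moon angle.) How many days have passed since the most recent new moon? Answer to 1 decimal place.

Invert f = (1 − cos θ)/2 to get cos θ = 1 − 2(0.35) = 0.300, hence θ₀ = arccos 0.300 = 72.5°.
Before full moon the principal value applies: θ = 72.5°.
That fraction of the synodic month is 72.5/360 × 29.5 d ≈ 5.94 d.

5.9 days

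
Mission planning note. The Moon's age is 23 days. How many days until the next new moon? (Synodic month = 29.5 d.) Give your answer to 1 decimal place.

6.5 days

One full lunation from the last new moon is 29.5 d; remaining = 29.5 − 23 = 6.500 d.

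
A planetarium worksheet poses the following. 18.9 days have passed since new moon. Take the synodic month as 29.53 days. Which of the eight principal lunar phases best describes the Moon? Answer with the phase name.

θ ≈ 360° × 18.9/29.53 = 230°, which falls in the waning gibbous sector.

waning gibbous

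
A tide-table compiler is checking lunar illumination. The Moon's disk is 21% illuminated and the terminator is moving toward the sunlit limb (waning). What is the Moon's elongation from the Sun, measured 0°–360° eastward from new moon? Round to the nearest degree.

From f = (1 − cos θ)/2: cos θ = 1 − 2×0.21 = 0.580; arccos → 54.5°.
Since the Moon is past full (waning), take the reflex angle: θ = 360° − 54.5° = 305.5°.

305°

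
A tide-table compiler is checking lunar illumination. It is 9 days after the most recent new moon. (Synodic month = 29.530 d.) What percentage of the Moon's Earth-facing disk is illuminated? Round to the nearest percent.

Elongation θ = 360° × 9/29.530 ≈ 109.7°.
Illuminated fraction = (1 − cos 109.7°)/2 = (1 − (-0.337))/2 ≈ 0.669, so 67%.

67%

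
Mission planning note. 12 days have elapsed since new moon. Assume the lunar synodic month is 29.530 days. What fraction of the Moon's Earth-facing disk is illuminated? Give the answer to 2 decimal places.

0.92

Phase angle: θ = 360°·(12 d)/(29.530 d) = 146.3°.
cos 146.3° = (-0.832), so f = (1 − (-0.832))/2 = 0.916.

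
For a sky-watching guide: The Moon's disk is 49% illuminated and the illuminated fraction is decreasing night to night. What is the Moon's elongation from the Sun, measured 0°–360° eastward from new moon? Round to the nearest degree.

271°

Invert f = (1 − cos θ)/2 to get cos θ = 1 − 2(0.49) = 0.020, hence θ₀ = arccos 0.020 = 88.9°.
Waning ⇒ past full, so θ = 360° − 88.9° = 271.1°.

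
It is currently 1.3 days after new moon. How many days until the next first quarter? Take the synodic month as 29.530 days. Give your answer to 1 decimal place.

First quarter is 0.25 of the way through the cycle: age 0.25 × 29.530 = 7.383 d.
That is 7.383 − 1.3 = 6.083 days ahead.

6.1 days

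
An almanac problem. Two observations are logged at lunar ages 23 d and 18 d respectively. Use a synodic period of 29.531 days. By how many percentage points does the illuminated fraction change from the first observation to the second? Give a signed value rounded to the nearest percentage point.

First observation: θ = 360°·23/29.531 = 280.4°, so f = 0.410.
Second observation: θ = 219.4°, f = 0.886.
Δf = 0.886 − 0.410 = +0.476, i.e. +48 pp.

+48 percentage points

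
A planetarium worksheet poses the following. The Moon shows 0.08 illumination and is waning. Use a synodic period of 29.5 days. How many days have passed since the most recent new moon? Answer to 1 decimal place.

Invert f = (1 − cos θ)/2 to get cos θ = 1 − 2(0.08) = 0.840, hence θ₀ = arccos 0.840 = 32.9°.
Waning ⇒ past full, so θ = 360° − 32.9° = 327.1°.
At 360°/29.5 d per day, 327.1° corresponds to 26.81 days.

26.8 days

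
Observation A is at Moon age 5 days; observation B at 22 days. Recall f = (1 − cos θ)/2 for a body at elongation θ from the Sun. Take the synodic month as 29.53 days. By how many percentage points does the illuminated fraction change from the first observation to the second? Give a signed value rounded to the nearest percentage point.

+26 percentage points

θ₁ = 360° × 5/29.53 = 61.0°, f₁ = (1 − cos θ₁)/2 = 0.257.
θ₂ = 360° × 22/29.53 = 268.2°, f₂ = (1 − cos θ₂)/2 = 0.516.
Change = f₂ − f₁ = +0.258 → +26 percentage points.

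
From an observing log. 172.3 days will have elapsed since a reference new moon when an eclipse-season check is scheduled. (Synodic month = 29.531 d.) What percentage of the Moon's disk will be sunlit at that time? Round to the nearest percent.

25%

172.3/29.531 = 5.835 lunations, so 5 complete cycles and 24.65 d into the next.
Phase angle: θ = 360°·(24.65 d)/(29.531 d) = 300.4°.
With cos θ = 0.507, the lit fraction is (1 − 0.507)/2 ≈ 0.247, so 25%.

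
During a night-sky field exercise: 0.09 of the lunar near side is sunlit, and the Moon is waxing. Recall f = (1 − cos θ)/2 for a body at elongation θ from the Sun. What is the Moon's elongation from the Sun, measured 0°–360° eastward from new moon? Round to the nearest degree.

35°

Invert f = (1 − cos θ)/2 to get cos θ = 1 − 2(0.09) = 0.820, hence θ₀ = arccos 0.820 = 34.9°.
Before full moon the principal value applies: θ = 34.9°.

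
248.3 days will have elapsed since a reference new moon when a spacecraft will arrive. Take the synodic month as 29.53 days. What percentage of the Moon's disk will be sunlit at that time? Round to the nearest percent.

92%

Reduce mod P: 248.3 − 8×29.53 = 12.06 d into the current lunation.
The Moon has covered 12.06/29.53 of its cycle, so θ ≈ 360° × 12.06/29.53 = 147.0°.
Illuminated fraction = (1 − cos 147.0°)/2 = (1 − (-0.839))/2 ≈ 0.919, so 92%.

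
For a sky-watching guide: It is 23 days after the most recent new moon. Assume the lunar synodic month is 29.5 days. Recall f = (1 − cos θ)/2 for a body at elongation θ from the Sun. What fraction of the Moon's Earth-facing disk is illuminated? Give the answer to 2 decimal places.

0.41

The Moon has covered 23/29.5 of its cycle, so θ ≈ 360° × 23/29.5 = 280.7°.
With cos θ = 0.185, the lit fraction is (1 − 0.185)/2 ≈ 0.407.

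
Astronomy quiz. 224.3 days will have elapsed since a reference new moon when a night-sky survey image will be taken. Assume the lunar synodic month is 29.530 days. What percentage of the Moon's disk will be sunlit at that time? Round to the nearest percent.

91%

224.3 d spans 7 complete synodic months (7 × 29.530 = 206.71 d) plus 17.59 d.
Elongation θ = 360° × 17.59/29.530 ≈ 214.4°.
With cos θ = (-0.825), the lit fraction is (1 − (-0.825))/2 ≈ 0.912, so 91%.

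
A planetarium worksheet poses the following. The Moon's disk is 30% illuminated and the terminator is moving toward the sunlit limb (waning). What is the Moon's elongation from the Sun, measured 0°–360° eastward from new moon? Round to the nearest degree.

294°

cos θ = 1 − 2f = 0.400, giving a principal value of 66.4°.
Since the Moon is past full (waning), take the reflex angle: θ = 360° − 66.4° = 293.6°.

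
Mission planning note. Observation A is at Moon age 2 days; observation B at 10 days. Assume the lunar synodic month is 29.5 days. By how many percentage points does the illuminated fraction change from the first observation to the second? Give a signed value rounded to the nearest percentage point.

+72 percentage points

First observation: θ = 360°·2/29.5 = 24.4°, so f = 0.045.
Second observation: θ = 122.0°, f = 0.765.
Δf = 0.765 − 0.045 = +0.721, i.e. +72 pp.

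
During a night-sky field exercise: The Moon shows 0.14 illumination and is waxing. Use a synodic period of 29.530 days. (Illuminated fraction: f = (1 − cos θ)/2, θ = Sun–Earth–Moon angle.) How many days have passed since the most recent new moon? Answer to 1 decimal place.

cos θ = 1 − 2f = 0.720, giving a principal value of 43.9°.
The Moon is waxing (0°–180°), so θ = 43.9° directly.
Age = 29.530 × 43.9°/360° ≈ 3.60 days.

3.6 days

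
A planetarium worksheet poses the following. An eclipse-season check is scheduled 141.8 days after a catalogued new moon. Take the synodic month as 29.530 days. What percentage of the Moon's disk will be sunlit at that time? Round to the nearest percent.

34%

141.8/29.530 = 4.802 lunations, so 4 complete cycles and 23.68 d into the next.
Elongation θ = 360° × 23.68/29.530 ≈ 288.7°.
With cos θ = 0.320, the lit fraction is (1 − 0.320)/2 ≈ 0.340, so 34%.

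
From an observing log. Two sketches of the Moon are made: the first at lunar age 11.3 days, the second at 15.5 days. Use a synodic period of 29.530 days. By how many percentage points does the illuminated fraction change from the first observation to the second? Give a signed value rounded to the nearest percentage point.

First observation: θ = 360°·11.3/29.530 = 137.8°, so f = 0.870.
Second observation: θ = 189.0°, f = 0.994.
Δf = 0.994 − 0.870 = +0.124, i.e. +12 pp.

+12 percentage points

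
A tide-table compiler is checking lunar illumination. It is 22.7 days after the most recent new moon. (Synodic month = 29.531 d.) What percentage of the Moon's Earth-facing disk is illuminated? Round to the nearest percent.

Phase angle: θ = 360°·(22.7 d)/(29.531 d) = 276.7°.
cos 276.7° = 0.117, so f = (1 − 0.117)/2 = 0.441, so 44%.

44%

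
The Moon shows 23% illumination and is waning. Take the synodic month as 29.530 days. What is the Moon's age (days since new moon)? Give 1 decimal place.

From f = (1 − cos θ)/2: cos θ = 1 − 2×0.23 = 0.540; arccos → 57.3°.
A waning Moon lies in 180°–360°, so θ = 360° − 57.3° = 302.7°.
At 360°/29.530 d per day, 302.7° corresponds to 24.83 days.

24.8 days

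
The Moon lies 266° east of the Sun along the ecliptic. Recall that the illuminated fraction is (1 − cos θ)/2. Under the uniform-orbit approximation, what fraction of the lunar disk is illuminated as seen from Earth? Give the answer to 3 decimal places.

0.535

cos 266° = (-0.070), so f = (1 − (-0.070))/2 = 0.535.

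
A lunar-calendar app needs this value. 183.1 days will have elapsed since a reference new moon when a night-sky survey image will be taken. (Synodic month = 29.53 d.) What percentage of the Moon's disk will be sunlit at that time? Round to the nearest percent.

183.1/29.53 = 6.200 lunations, so 6 complete cycles and 5.92 d into the next.
Elongation θ = 360° × 5.92/29.53 ≈ 72.2°.
With cos θ = 0.306, the lit fraction is (1 − 0.306)/2 ≈ 0.347, so 35%.

35%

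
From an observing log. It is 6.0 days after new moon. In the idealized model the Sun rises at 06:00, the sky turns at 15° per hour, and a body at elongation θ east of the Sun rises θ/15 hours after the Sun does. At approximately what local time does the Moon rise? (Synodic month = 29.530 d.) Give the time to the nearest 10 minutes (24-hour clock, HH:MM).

10:50

Elongation θ = 360° × 6.0/29.530 ≈ 73.1°.
At 15° of sky rotation per hour, 73.1° corresponds to a 4.88 h lag.
06:00 + 4.876 h ≈ 10:53 → 10:50 to the nearest ten minutes.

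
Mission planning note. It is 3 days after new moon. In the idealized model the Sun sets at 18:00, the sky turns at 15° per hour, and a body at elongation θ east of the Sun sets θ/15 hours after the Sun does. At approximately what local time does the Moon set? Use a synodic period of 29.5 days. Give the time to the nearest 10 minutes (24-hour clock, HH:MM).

Phase angle: θ = 360°·(3 d)/(29.5 d) = 36.6°.
The Moon trails the Sun by θ/15 = 36.6/15 ≈ 2.44 hours.
18:00 + 2.441 h ≈ 20:26 → 20:30 to the nearest ten minutes.

20:30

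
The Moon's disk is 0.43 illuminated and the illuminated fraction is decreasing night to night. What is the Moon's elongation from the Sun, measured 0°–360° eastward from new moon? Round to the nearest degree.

Invert f = (1 − cos θ)/2 to get cos θ = 1 − 2(0.43) = 0.140, hence θ₀ = arccos 0.140 = 82.0°.
Waning ⇒ past full, so θ = 360° − 82.0° = 278.0°.

278°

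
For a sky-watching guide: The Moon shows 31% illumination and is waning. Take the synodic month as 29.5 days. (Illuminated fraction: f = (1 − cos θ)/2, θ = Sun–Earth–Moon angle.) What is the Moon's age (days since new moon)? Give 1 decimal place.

cos θ = 1 − 2f = 0.380, giving a principal value of 67.7°.
Since the Moon is past full (waning), take the reflex angle: θ = 360° − 67.7° = 292.3°.
Age = 29.5 × 292.3°/360° ≈ 23.96 days.

24.0 days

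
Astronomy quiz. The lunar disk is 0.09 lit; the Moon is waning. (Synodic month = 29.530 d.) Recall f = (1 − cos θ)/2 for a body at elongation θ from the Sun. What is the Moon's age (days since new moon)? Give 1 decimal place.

Invert f = (1 − cos θ)/2 to get cos θ = 1 − 2(0.09) = 0.820, hence θ₀ = arccos 0.820 = 34.9°.
Since the Moon is past full (waning), take the reflex angle: θ = 360° − 34.9° = 325.1°.
Age = 29.530 × 325.1°/360° ≈ 26.67 days.

26.7 days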